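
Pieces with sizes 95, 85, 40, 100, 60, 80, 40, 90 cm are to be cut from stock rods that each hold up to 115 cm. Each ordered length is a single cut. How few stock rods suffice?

Total = 100 + 95 + 90 + 85 + 80 + 60 + 40 + 40 = 590 cm.
Lower bound: ⌈590/115⌉ = 6 stock rods.
A packing using 7 stock rods:
  stock rod 1: 100 = 100
  stock rod 2: 95 = 95
  stock rod 3: 90 = 90
  stock rod 4: 85 = 85
  stock rod 5: 80 = 80
  stock rod 6: 60 + 40 = 100
  stock rod 7: 40 = 40
No arrangement into 6 stock rods stays within capacity, so 7 is optimal.

7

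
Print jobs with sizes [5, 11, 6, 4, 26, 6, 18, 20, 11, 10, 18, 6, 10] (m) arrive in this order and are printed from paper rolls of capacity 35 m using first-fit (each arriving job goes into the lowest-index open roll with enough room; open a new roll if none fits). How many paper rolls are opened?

5

  5 → roll 1 (new)  [load 5/35]
  11 → roll 1  [load 16/35]
  6 → roll 1  [load 22/35]
  4 → roll 1  [load 26/35]
  26 → roll 2 (new)  [load 26/35]
  6 → roll 1  [load 32/35]
  18 → roll 3 (new)  [load 18/35]
  20 → roll 4 (new)  [load 20/35]
  11 → roll 3  [load 29/35]
  10 → roll 4  [load 30/35]
  18 → roll 5 (new)  [load 18/35]
  6 → roll 2  [load 32/35]
  10 → roll 5  [load 28/35]
5 paper rolls opened.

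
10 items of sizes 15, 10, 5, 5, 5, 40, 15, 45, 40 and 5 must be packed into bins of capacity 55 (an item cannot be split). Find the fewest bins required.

4

Total = 45 + 40 + 40 + 15 + 15 + 10 + 5 + 5 + 5 + 5 = 185.
Lower bound: ⌈185/55⌉ = 4 bins.
A packing using 4 bins:
  bin 1: 45 + 10 = 55
  bin 2: 40 + 15 = 55
  bin 3: 40 + 15 = 55
  bin 4: 5 + 5 + 5 + 5 = 20
This matches the lower bound, so 4 is optimal.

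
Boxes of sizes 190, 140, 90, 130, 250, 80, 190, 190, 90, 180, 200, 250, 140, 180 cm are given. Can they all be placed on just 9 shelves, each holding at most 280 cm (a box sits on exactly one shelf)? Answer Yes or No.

Total = 2300 cm; ⌈2300/280⌉ = 9.
The bound of 9 does not rule out 9, but exhaustive search shows no assignment into 9 shelves of capacity 280 cm exists — the minimum is 10.

No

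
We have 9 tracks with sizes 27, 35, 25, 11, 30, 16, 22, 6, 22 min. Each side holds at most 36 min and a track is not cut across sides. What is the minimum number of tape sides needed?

Total = 35 + 30 + 27 + 25 + 22 + 22 + 16 + 11 + 6 = 194 min.
Lower bound: ⌈194/36⌉ = 6 tape sides.
A packing using 7 tape sides:
  side 1: 35 = 35
  side 2: 30 + 6 = 36
  side 3: 27 = 27
  side 4: 25 + 11 = 36
  side 5: 22 = 22
  side 6: 22 = 22
  side 7: 16 = 16
No arrangement into 6 tape sides stays within capacity, so 7 is optimal.

7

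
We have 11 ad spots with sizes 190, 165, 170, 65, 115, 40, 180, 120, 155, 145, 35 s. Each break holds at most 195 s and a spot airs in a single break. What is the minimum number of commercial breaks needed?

8

Total = 190 + 180 + 170 + 165 + 155 + 145 + 120 + 115 + 65 + 40 + 35 = 1380 s.
Lower bound: ⌈1380/195⌉ = 8 commercial breaks.
A packing using 8 commercial breaks:
  break 1: 190 = 190
  break 2: 180 = 180
  break 3: 170 = 170
  break 4: 165 = 165
  break 5: 155 + 40 = 195
  break 6: 145 + 35 = 180
  break 7: 120 + 65 = 185
  break 8: 115 = 115
This matches the lower bound, so 8 is optimal.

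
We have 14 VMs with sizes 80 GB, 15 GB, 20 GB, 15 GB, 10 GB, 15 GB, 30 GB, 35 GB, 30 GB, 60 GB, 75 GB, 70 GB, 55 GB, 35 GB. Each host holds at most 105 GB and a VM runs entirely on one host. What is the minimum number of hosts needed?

Total = 80 + 75 + 70 + 60 + 55 + 35 + 35 + 30 + 30 + 20 + 15 + 15 + 15 + 10 = 545 GB.
Lower bound: ⌈545/105⌉ = 6 hosts.
A packing using 6 hosts:
  host 1: 80 + 20 = 100
  host 2: 75 + 30 = 105
  host 3: 70 + 35 = 105
  host 4: 60 + 35 + 10 = 105
  host 5: 55 + 30 + 15 = 100
  host 6: 15 + 15 = 30
This matches the lower bound, so 6 is optimal.

6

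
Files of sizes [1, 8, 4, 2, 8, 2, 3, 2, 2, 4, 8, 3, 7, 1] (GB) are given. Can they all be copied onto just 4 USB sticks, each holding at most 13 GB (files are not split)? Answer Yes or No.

Total = 55 GB; ⌈55/13⌉ = 5.
At least 5 USB sticks are required, but only 4 are allowed.

No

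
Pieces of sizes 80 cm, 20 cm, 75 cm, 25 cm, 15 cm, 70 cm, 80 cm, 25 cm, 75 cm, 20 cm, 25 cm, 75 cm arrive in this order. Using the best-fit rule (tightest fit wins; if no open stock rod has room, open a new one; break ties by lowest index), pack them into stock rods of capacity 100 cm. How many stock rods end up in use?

6

  80 → stock rod 1 (new)  [load 80/100]
  20 → stock rod 1  [load 100/100]
  75 → stock rod 2 (new)  [load 75/100]
  25 → stock rod 2  [load 100/100]
  15 → stock rod 3 (new)  [load 15/100]
  70 → stock rod 3  [load 85/100]
  80 → stock rod 4 (new)  [load 80/100]
  25 → stock rod 5 (new)  [load 25/100]
  75 → stock rod 5  [load 100/100]
  20 → stock rod 4  [load 100/100]
  25 → stock rod 6 (new)  [load 25/100]
  75 → stock rod 6  [load 100/100]
6 stock rods opened.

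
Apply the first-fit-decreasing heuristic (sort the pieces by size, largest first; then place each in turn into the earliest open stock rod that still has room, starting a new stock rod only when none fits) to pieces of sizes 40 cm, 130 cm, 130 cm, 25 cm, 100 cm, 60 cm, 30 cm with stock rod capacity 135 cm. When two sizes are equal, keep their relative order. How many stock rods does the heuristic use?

Sorted descending: 130, 130, 100, 60, 40, 30, 25.
  130 → stock rod 1 (new)  [load 130/135]
  130 → stock rod 2 (new)  [load 130/135]
  100 → stock rod 3 (new)  [load 100/135]
  60 → stock rod 4 (new)  [load 60/135]
  40 → stock rod 4  [load 100/135]
  30 → stock rod 3  [load 130/135]
  25 → stock rod 4  [load 125/135]
4 stock rods opened.

4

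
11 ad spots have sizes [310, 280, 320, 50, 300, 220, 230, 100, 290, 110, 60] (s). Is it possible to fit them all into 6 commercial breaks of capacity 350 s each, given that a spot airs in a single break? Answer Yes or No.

Total = 2270 s; ⌈2270/350⌉ = 7.
At least 7 commercial breaks are required, but only 6 are allowed.

No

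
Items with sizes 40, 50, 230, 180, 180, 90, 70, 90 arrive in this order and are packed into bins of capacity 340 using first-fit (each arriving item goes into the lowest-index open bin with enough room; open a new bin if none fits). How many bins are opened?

3

  40 → bin 1 (new)  [load 40/340]
  50 → bin 1  [load 90/340]
  230 → bin 1  [load 320/340]
  180 → bin 2 (new)  [load 180/340]
  180 → bin 3 (new)  [load 180/340]
  90 → bin 2  [load 270/340]
  70 → bin 2  [load 340/340]
  90 → bin 3  [load 270/340]
3 bins opened.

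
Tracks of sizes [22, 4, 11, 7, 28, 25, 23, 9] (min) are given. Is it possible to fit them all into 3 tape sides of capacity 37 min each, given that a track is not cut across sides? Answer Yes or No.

Total = 129 min; ⌈129/37⌉ = 4.
At least 4 tape sides are required, but only 3 are allowed.

No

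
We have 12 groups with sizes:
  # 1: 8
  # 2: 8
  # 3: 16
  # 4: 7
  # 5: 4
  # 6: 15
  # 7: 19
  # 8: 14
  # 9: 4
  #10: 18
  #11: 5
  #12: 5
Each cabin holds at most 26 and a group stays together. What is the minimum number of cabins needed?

Total = 19 + 18 + 16 + 15 + 14 + 8 + 8 + 7 + 5 + 5 + 4 + 4 = 123.
Lower bound: ⌈123/26⌉ = 5 cabins.
A packing using 5 cabins:
  cabin 1: 19 + 7 = 26
  cabin 2: 18 + 8 = 26
  cabin 3: 16 + 8 = 24
  cabin 4: 15 + 5 + 5 = 25
  cabin 5: 14 + 4 + 4 = 22
This matches the lower bound, so 5 is optimal.

5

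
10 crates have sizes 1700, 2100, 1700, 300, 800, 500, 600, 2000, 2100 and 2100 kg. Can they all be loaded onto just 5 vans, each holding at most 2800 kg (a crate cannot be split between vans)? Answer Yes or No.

Total = 13900 kg; ⌈13900/2800⌉ = 5.
6 crates each exceed half the capacity and cannot share a van, forcing at least 6 vans.
At least 6 vans are required, but only 5 are allowed.

No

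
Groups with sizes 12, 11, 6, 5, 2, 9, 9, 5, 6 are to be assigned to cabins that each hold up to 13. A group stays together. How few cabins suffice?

6

Total = 12 + 11 + 9 + 9 + 6 + 6 + 5 + 5 + 2 = 65.
Lower bound: ⌈65/13⌉ = 5 cabins.
A packing using 6 cabins:
  cabin 1: 12 = 12
  cabin 2: 11 + 2 = 13
  cabin 3: 9 = 9
  cabin 4: 9 = 9
  cabin 5: 6 + 6 = 12
  cabin 6: 5 + 5 = 10
No arrangement into 5 cabins stays within capacity, so 6 is optimal.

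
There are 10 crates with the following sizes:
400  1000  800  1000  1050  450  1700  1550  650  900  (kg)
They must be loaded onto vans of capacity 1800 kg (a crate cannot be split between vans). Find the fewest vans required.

Total = 1700 + 1550 + 1050 + 1000 + 1000 + 900 + 800 + 650 + 450 + 400 = 9500 kg.
Lower bound: ⌈9500/1800⌉ = 6 vans.
A packing using 6 vans:
  van 1: 1700 = 1700
  van 2: 1550 = 1550
  van 3: 1050 + 650 = 1700
  van 4: 1000 + 800 = 1800
  van 5: 1000 + 450 = 1450
  van 6: 900 + 400 = 1300
This matches the lower bound, so 6 is optimal.

6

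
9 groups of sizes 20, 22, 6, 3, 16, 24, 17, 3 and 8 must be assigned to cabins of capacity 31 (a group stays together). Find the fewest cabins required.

Total = 24 + 22 + 20 + 17 + 16 + 8 + 6 + 3 + 3 = 119.
Lower bound: ⌈119/31⌉ = 4 cabins.
Also, 5 groups each exceed 31/2, and no two of those can share a cabin, so at least 5 cabins are needed.
A packing using 5 cabins:
  cabin 1: 24 + 6 = 30
  cabin 2: 22 + 8 = 30
  cabin 3: 20 + 3 + 3 = 26
  cabin 4: 17 = 17
  cabin 5: 16 = 16
This matches the lower bound, so 5 is optimal.

5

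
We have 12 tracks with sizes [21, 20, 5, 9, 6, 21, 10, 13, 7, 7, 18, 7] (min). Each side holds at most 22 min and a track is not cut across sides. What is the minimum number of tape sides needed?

7

Total = 21 + 21 + 20 + 18 + 13 + 10 + 9 + 7 + 7 + 7 + 6 + 5 = 144 min.
Lower bound: ⌈144/22⌉ = 7 tape sides.
A packing using 7 tape sides:
  side 1: 21 = 21
  side 2: 21 = 21
  side 3: 20 = 20
  side 4: 18 = 18
  side 5: 13 + 9 = 22
  side 6: 10 + 7 + 5 = 22
  side 7: 7 + 7 + 6 = 20
This matches the lower bound, so 7 is optimal.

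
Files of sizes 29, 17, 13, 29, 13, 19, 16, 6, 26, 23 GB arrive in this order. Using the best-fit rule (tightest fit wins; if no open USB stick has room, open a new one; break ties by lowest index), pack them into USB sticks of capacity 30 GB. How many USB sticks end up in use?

7

  29 → USB stick 1 (new)  [load 29/30]
  17 → USB stick 2 (new)  [load 17/30]
  13 → USB stick 2  [load 30/30]
  29 → USB stick 3 (new)  [load 29/30]
  13 → USB stick 4 (new)  [load 13/30]
  19 → USB stick 5 (new)  [load 19/30]
  16 → USB stick 4  [load 29/30]
  6 → USB stick 5  [load 25/30]
  26 → USB stick 6 (new)  [load 26/30]
  23 → USB stick 7 (new)  [load 23/30]
7 USB sticks opened.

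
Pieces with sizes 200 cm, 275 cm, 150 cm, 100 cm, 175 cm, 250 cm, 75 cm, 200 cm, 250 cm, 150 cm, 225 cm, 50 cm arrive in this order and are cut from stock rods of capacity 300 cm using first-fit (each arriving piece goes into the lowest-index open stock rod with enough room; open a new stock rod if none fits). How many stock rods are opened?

  200 → stock rod 1 (new)  [load 200/300]
  275 → stock rod 2 (new)  [load 275/300]
  150 → stock rod 3 (new)  [load 150/300]
  100 → stock rod 1  [load 300/300]
  175 → stock rod 4 (new)  [load 175/300]
  250 → stock rod 5 (new)  [load 250/300]
  75 → stock rod 3  [load 225/300]
  200 → stock rod 6 (new)  [load 200/300]
  250 → stock rod 7 (new)  [load 250/300]
  150 → stock rod 8 (new)  [load 150/300]
  225 → stock rod 9 (new)  [load 225/300]
  50 → stock rod 3  [load 275/300]
9 stock rods opened.

9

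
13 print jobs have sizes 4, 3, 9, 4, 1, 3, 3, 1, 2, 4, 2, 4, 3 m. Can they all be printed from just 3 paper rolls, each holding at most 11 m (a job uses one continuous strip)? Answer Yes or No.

No

Total = 43 m; ⌈43/11⌉ = 4.
At least 4 paper rolls are required, but only 3 are allowed.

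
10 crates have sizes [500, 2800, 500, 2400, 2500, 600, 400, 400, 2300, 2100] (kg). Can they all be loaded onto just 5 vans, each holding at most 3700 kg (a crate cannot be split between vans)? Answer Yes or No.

Yes

A valid assignment using 5 vans:
  van 1: 2800 + 600 = 3400
  van 2: 2500 + 500 + 500 = 3500
  van 3: 2400 + 400 + 400 = 3200
  van 4: 2300 = 2300
  van 5: 2100 = 2100
Every load is within 3700 kg, so 5 vans suffice.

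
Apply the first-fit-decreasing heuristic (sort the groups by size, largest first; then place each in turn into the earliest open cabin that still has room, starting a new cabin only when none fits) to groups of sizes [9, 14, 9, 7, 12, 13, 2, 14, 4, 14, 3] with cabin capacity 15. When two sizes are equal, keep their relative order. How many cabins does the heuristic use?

Sorted descending: 14, 14, 14, 13, 12, 9, 9, 7, 4, 3, 2.
  14 → cabin 1 (new)  [load 14/15]
  14 → cabin 2 (new)  [load 14/15]
  14 → cabin 3 (new)  [load 14/15]
  13 → cabin 4 (new)  [load 13/15]
  12 → cabin 5 (new)  [load 12/15]
  9 → cabin 6 (new)  [load 9/15]
  9 → cabin 7 (new)  [load 9/15]
  7 → cabin 8 (new)  [load 7/15]
  4 → cabin 6  [load 13/15]
  3 → cabin 5  [load 15/15]
  2 → cabin 4  [load 15/15]
8 cabins opened.

8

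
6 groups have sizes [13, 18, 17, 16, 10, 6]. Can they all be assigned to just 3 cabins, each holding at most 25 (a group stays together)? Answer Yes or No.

No

Total = 80; ⌈80/25⌉ = 4.
At least 4 cabins are required, but only 3 are allowed.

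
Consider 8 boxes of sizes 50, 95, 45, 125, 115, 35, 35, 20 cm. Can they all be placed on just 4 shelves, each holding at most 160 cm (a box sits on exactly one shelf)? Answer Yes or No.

Yes

A valid assignment using 4 shelves:
  shelf 1: 125 + 35 = 160
  shelf 2: 115 + 45 = 160
  shelf 3: 95 + 50 = 145
  shelf 4: 35 + 20 = 55
Every load is within 160 cm, so 4 shelves suffice.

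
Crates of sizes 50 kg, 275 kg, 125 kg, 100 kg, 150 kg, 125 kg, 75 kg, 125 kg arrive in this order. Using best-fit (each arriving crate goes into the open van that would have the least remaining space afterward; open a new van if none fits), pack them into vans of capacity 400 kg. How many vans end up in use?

  50 → van 1 (new)  [load 50/400]
  275 → van 1  [load 325/400]
  125 → van 2 (new)  [load 125/400]
  100 → van 2  [load 225/400]
  150 → van 2  [load 375/400]
  125 → van 3 (new)  [load 125/400]
  75 → van 1  [load 400/400]
  125 → van 3  [load 250/400]
3 vans opened.

3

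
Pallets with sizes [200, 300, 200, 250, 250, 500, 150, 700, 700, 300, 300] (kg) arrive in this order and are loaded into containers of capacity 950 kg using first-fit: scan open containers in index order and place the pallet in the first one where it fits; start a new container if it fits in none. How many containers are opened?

  200 → container 1 (new)  [load 200/950]
  300 → container 1  [load 500/950]
  200 → container 1  [load 700/950]
  250 → container 1  [load 950/950]
  250 → container 2 (new)  [load 250/950]
  500 → container 2  [load 750/950]
  150 → container 2  [load 900/950]
  700 → container 3 (new)  [load 700/950]
  700 → container 4 (new)  [load 700/950]
  300 → container 5 (new)  [load 300/950]
  300 → container 5  [load 600/950]
5 containers opened.

5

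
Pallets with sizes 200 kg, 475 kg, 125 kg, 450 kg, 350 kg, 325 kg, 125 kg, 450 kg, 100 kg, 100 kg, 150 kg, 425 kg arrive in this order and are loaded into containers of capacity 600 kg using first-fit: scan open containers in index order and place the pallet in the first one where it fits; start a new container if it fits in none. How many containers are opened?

7

  200 → container 1 (new)  [load 200/600]
  475 → container 2 (new)  [load 475/600]
  125 → container 1  [load 325/600]
  450 → container 3 (new)  [load 450/600]
  350 → container 4 (new)  [load 350/600]
  325 → container 5 (new)  [load 325/600]
  125 → container 1  [load 450/600]
  450 → container 6 (new)  [load 450/600]
  100 → container 1  [load 550/600]
  100 → container 2  [load 575/600]
  150 → container 3  [load 600/600]
  425 → container 7 (new)  [load 425/600]
7 containers opened.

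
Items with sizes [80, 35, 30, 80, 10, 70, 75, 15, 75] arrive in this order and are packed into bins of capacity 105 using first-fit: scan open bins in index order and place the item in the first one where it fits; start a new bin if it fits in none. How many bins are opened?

  80 → bin 1 (new)  [load 80/105]
  35 → bin 2 (new)  [load 35/105]
  30 → bin 2  [load 65/105]
  80 → bin 3 (new)  [load 80/105]
  10 → bin 1  [load 90/105]
  70 → bin 4 (new)  [load 70/105]
  75 → bin 5 (new)  [load 75/105]
  15 → bin 1  [load 105/105]
  75 → bin 6 (new)  [load 75/105]
6 bins opened.

6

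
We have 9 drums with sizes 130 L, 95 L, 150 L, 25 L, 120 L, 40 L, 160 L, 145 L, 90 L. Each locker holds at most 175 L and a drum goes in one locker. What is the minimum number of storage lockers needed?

7

Total = 160 + 150 + 145 + 130 + 120 + 95 + 90 + 40 + 25 = 955 L.
Lower bound: ⌈955/175⌉ = 6 storage lockers.
Also, 7 drums each exceed 175/2 L, and no two of those can share a locker, so at least 7 storage lockers are needed.
A packing using 7 storage lockers:
  locker 1: 160 = 160
  locker 2: 150 + 25 = 175
  locker 3: 145 = 145
  locker 4: 130 + 40 = 170
  locker 5: 120 = 120
  locker 6: 95 = 95
  locker 7: 90 = 90
This matches the lower bound, so 7 is optimal.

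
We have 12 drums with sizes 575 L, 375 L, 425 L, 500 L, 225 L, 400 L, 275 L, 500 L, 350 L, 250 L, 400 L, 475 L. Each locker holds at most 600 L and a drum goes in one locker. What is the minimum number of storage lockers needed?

10

Total = 575 + 500 + 500 + 475 + 425 + 400 + 400 + 375 + 350 + 275 + 250 + 225 = 4750 L.
Lower bound: ⌈4750/600⌉ = 8 storage lockers.
Also, 9 drums each exceed 300 L, and no two of those can share a locker, so at least 9 storage lockers are needed.
A packing using 10 storage lockers:
  locker 1: 575 = 575
  locker 2: 500 = 500
  locker 3: 500 = 500
  locker 4: 475 = 475
  locker 5: 425 = 425
  locker 6: 400 = 400
  locker 7: 400 = 400
  locker 8: 375 + 225 = 600
  locker 9: 350 + 250 = 600
  locker 10: 275 = 275
No arrangement into 9 storage lockers stays within capacity, so 10 is optimal.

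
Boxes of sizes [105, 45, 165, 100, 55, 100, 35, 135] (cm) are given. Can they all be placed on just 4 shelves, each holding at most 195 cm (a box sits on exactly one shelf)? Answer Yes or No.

Total = 740 cm; ⌈740/195⌉ = 4.
5 boxes each exceed half the capacity and cannot share a shelf, forcing at least 5 shelves.
At least 5 shelves are required, but only 4 are allowed.

No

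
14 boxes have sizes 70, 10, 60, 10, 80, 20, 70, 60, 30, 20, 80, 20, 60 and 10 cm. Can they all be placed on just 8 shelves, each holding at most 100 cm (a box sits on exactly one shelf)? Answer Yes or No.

A valid assignment using 7 shelves:
  shelf 1: 80 + 20 = 100
  shelf 2: 80 + 20 = 100
  shelf 3: 70 + 30 = 100
  shelf 4: 70 + 20 + 10 = 100
  shelf 5: 60 + 10 + 10 = 80
  shelf 6: 60 = 60
  shelf 7: 60 = 60
That uses only 7 ≤ 8, so 8 shelves are enough.

Yes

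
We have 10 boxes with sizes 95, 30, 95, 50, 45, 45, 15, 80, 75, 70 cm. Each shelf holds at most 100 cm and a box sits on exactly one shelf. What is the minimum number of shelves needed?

7

Total = 95 + 95 + 80 + 75 + 70 + 50 + 45 + 45 + 30 + 15 = 600 cm.
Lower bound: ⌈600/100⌉ = 6 shelves.
A packing using 7 shelves:
  shelf 1: 95 = 95
  shelf 2: 95 = 95
  shelf 3: 80 + 15 = 95
  shelf 4: 75 = 75
  shelf 5: 70 + 30 = 100
  shelf 6: 50 + 45 = 95
  shelf 7: 45 = 45
No arrangement into 6 shelves stays within capacity, so 7 is optimal.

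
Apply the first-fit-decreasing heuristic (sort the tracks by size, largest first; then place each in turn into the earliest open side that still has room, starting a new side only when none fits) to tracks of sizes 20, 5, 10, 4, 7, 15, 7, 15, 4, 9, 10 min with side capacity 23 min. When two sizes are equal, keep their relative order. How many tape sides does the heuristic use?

5

Sorted descending: 20, 15, 15, 10, 10, 9, 7, 7, 5, 4, 4.
  20 → side 1 (new)  [load 20/23]
  15 → side 2 (new)  [load 15/23]
  15 → side 3 (new)  [load 15/23]
  10 → side 4 (new)  [load 10/23]
  10 → side 4  [load 20/23]
  9 → side 5 (new)  [load 9/23]
  7 → side 2  [load 22/23]
  7 → side 3  [load 22/23]
  5 → side 5  [load 14/23]
  4 → side 5  [load 18/23]
  4 → side 5  [load 22/23]
5 tape sides opened.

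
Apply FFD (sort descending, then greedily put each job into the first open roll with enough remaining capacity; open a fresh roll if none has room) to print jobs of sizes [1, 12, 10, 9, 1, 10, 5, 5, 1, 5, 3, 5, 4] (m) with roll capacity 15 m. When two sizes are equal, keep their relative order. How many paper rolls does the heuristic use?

5

Sorted descending: 12, 10, 10, 9, 5, 5, 5, 5, 4, 3, 1, 1, 1.
  12 → roll 1 (new)  [load 12/15]
  10 → roll 2 (new)  [load 10/15]
  10 → roll 3 (new)  [load 10/15]
  9 → roll 4 (new)  [load 9/15]
  5 → roll 2  [load 15/15]
  5 → roll 3  [load 15/15]
  5 → roll 4  [load 14/15]
  5 → roll 5 (new)  [load 5/15]
  4 → roll 5  [load 9/15]
  3 → roll 1  [load 15/15]
  1 → roll 4  [load 15/15]
  1 → roll 5  [load 10/15]
  1 → roll 5  [load 11/15]
5 paper rolls opened.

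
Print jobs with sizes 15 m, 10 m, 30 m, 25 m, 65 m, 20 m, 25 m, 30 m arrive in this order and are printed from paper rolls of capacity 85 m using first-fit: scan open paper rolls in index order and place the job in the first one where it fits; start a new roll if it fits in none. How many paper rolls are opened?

  15 → roll 1 (new)  [load 15/85]
  10 → roll 1  [load 25/85]
  30 → roll 1  [load 55/85]
  25 → roll 1  [load 80/85]
  65 → roll 2 (new)  [load 65/85]
  20 → roll 2  [load 85/85]
  25 → roll 3 (new)  [load 25/85]
  30 → roll 3  [load 55/85]
3 paper rolls opened.

3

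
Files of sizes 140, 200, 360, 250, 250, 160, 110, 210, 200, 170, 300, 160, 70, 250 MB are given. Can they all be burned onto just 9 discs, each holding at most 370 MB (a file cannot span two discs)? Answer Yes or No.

Yes

A valid assignment using 9 discs:
  disc 1: 360 = 360
  disc 2: 300 + 70 = 370
  disc 3: 250 + 110 = 360
  disc 4: 250 = 250
  disc 5: 250 = 250
  disc 6: 210 + 160 = 370
  disc 7: 200 + 170 = 370
  disc 8: 200 + 160 = 360
  disc 9: 140 = 140
Every load is within 370 MB, so 9 discs suffice.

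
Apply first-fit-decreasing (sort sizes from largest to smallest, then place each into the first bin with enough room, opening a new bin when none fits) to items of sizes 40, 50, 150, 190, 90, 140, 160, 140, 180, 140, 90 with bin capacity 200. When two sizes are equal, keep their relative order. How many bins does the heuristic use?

Sorted descending: 190, 180, 160, 150, 140, 140, 140, 90, 90, 50, 40.
  190 → bin 1 (new)  [load 190/200]
  180 → bin 2 (new)  [load 180/200]
  160 → bin 3 (new)  [load 160/200]
  150 → bin 4 (new)  [load 150/200]
  140 → bin 5 (new)  [load 140/200]
  140 → bin 6 (new)  [load 140/200]
  140 → bin 7 (new)  [load 140/200]
  90 → bin 8 (new)  [load 90/200]
  90 → bin 8  [load 180/200]
  50 → bin 4  [load 200/200]
  40 → bin 3  [load 200/200]
8 bins opened.

8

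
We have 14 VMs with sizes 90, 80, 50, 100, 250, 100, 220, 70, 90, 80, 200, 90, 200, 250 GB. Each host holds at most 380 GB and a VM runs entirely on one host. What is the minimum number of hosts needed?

Total = 250 + 250 + 220 + 200 + 200 + 100 + 100 + 90 + 90 + 90 + 80 + 80 + 70 + 50 = 1870 GB.
Lower bound: ⌈1870/380⌉ = 5 hosts.
A packing using 5 hosts:
  host 1: 250 + 100 = 350
  host 2: 250 + 80 + 50 = 380
  host 3: 220 + 90 + 70 = 380
  host 4: 200 + 100 + 80 = 380
  host 5: 200 + 90 + 90 = 380
This matches the lower bound, so 5 is optimal.

5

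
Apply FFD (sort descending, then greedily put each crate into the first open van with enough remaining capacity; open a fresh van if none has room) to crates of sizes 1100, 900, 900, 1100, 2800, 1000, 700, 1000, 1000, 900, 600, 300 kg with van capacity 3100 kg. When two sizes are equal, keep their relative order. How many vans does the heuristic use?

4

Sorted descending: 2800, 1100, 1100, 1000, 1000, 1000, 900, 900, 900, 700, 600, 300.
  2800 → van 1 (new)  [load 2800/3100]
  1100 → van 2 (new)  [load 1100/3100]
  1100 → van 2  [load 2200/3100]
  1000 → van 3 (new)  [load 1000/3100]
  1000 → van 3  [load 2000/3100]
  1000 → van 3  [load 3000/3100]
  900 → van 2  [load 3100/3100]
  900 → van 4 (new)  [load 900/3100]
  900 → van 4  [load 1800/3100]
  700 → van 4  [load 2500/3100]
  600 → van 4  [load 3100/3100]
  300 → van 1  [load 3100/3100]
4 vans opened.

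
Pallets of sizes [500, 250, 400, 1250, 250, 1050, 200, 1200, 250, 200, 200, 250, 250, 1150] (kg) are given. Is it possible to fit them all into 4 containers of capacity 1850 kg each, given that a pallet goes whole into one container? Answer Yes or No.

Total = 7400 kg; ⌈7400/1850⌉ = 4.
The bound of 4 does not rule out 4, but exhaustive search shows no assignment into 4 containers of capacity 1850 kg exists — the minimum is 5.

No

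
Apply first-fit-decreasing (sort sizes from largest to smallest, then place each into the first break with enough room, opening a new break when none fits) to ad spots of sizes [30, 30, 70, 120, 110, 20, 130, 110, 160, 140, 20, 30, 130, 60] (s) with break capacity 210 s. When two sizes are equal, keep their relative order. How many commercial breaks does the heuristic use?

Sorted descending: 160, 140, 130, 130, 120, 110, 110, 70, 60, 30, 30, 30, 20, 20.
  160 → break 1 (new)  [load 160/210]
  140 → break 2 (new)  [load 140/210]
  130 → break 3 (new)  [load 130/210]
  130 → break 4 (new)  [load 130/210]
  120 → break 5 (new)  [load 120/210]
  110 → break 6 (new)  [load 110/210]
  110 → break 7 (new)  [load 110/210]
  70 → break 2  [load 210/210]
  60 → break 3  [load 190/210]
  30 → break 1  [load 190/210]
  30 → break 4  [load 160/210]
  30 → break 4  [load 190/210]
  20 → break 1  [load 210/210]
  20 → break 3  [load 210/210]
7 commercial breaks opened.

7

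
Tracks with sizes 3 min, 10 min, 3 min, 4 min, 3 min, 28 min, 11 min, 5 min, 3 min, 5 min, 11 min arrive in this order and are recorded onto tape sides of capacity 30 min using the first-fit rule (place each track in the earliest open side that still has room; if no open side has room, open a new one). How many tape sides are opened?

  3 → side 1 (new)  [load 3/30]
  10 → side 1  [load 13/30]
  3 → side 1  [load 16/30]
  4 → side 1  [load 20/30]
  3 → side 1  [load 23/30]
  28 → side 2 (new)  [load 28/30]
  11 → side 3 (new)  [load 11/30]
  5 → side 1  [load 28/30]
  3 → side 3  [load 14/30]
  5 → side 3  [load 19/30]
  11 → side 3  [load 30/30]
3 tape sides opened.

3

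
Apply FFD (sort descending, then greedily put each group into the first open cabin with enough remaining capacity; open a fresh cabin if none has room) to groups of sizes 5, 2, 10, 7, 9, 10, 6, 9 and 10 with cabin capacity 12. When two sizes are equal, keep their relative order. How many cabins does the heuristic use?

7

Sorted descending: 10, 10, 10, 9, 9, 7, 6, 5, 2.
  10 → cabin 1 (new)  [load 10/12]
  10 → cabin 2 (new)  [load 10/12]
  10 → cabin 3 (new)  [load 10/12]
  9 → cabin 4 (new)  [load 9/12]
  9 → cabin 5 (new)  [load 9/12]
  7 → cabin 6 (new)  [load 7/12]
  6 → cabin 7 (new)  [load 6/12]
  5 → cabin 6  [load 12/12]
  2 → cabin 1  [load 12/12]
7 cabins opened.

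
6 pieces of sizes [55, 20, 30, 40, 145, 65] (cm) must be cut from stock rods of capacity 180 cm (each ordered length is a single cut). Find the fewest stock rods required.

2

Total = 145 + 65 + 55 + 40 + 30 + 20 = 355 cm.
Lower bound: ⌈355/180⌉ = 2 stock rods.
A packing using 2 stock rods:
  stock rod 1: 145 + 30 = 175
  stock rod 2: 65 + 55 + 40 + 20 = 180
This matches the lower bound, so 2 is optimal.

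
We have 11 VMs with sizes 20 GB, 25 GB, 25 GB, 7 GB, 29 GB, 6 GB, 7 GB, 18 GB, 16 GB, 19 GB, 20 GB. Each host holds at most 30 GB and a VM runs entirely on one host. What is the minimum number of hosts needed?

Total = 29 + 25 + 25 + 20 + 20 + 19 + 18 + 16 + 7 + 7 + 6 = 192 GB.
Lower bound: ⌈192/30⌉ = 7 hosts.
Also, 8 VMs each exceed 15 GB, and no two of those can share a host, so at least 8 hosts are needed.
A packing using 8 hosts:
  host 1: 29 = 29
  host 2: 25 = 25
  host 3: 25 = 25
  host 4: 20 + 7 = 27
  host 5: 20 + 7 = 27
  host 6: 19 + 6 = 25
  host 7: 18 = 18
  host 8: 16 = 16
This matches the lower bound, so 8 is optimal.

8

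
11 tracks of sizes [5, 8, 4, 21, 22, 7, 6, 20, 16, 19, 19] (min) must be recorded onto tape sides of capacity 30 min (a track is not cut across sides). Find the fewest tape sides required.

Total = 22 + 21 + 20 + 19 + 19 + 16 + 8 + 7 + 6 + 5 + 4 = 147 min.
Lower bound: ⌈147/30⌉ = 5 tape sides.
Also, 6 tracks each exceed 15 min, and no two of those can share a side, so at least 6 tape sides are needed.
A packing using 6 tape sides:
  side 1: 22 + 8 = 30
  side 2: 21 + 7 = 28
  side 3: 20 + 6 + 4 = 30
  side 4: 19 + 5 = 24
  side 5: 19 = 19
  side 6: 16 = 16
This matches the lower bound, so 6 is optimal.

6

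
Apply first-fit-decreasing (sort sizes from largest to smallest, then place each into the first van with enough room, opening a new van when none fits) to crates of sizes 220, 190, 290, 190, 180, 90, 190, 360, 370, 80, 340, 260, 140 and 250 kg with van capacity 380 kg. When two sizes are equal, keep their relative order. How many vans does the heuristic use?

9

Sorted descending: 370, 360, 340, 290, 260, 250, 220, 190, 190, 190, 180, 140, 90, 80.
  370 → van 1 (new)  [load 370/380]
  360 → van 2 (new)  [load 360/380]
  340 → van 3 (new)  [load 340/380]
  290 → van 4 (new)  [load 290/380]
  260 → van 5 (new)  [load 260/380]
  250 → van 6 (new)  [load 250/380]
  220 → van 7 (new)  [load 220/380]
  190 → van 8 (new)  [load 190/380]
  190 → van 8  [load 380/380]
  190 → van 9 (new)  [load 190/380]
  180 → van 9  [load 370/380]
  140 → van 7  [load 360/380]
  90 → van 4  [load 380/380]
  80 → van 5  [load 340/380]
9 vans opened.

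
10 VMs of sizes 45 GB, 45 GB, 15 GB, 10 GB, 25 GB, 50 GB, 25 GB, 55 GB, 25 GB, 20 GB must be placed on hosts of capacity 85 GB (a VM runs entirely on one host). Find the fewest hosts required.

Total = 55 + 50 + 45 + 45 + 25 + 25 + 25 + 20 + 15 + 10 = 315 GB.
Lower bound: ⌈315/85⌉ = 4 hosts.
A packing using 4 hosts:
  host 1: 55 + 25 = 80
  host 2: 50 + 25 + 10 = 85
  host 3: 45 + 25 + 15 = 85
  host 4: 45 + 20 = 65
This matches the lower bound, so 4 is optimal.

4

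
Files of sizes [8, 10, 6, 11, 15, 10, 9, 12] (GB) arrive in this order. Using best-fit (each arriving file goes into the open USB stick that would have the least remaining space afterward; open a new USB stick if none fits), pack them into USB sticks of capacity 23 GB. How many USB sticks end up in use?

  8 → USB stick 1 (new)  [load 8/23]
  10 → USB stick 1  [load 18/23]
  6 → USB stick 2 (new)  [load 6/23]
  11 → USB stick 2  [load 17/23]
  15 → USB stick 3 (new)  [load 15/23]
  10 → USB stick 4 (new)  [load 10/23]
  9 → USB stick 4  [load 19/23]
  12 → USB stick 5 (new)  [load 12/23]
5 USB sticks opened.

5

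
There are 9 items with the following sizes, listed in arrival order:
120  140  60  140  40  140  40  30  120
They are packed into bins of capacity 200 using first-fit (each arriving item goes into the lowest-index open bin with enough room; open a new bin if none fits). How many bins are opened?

5

  120 → bin 1 (new)  [load 120/200]
  140 → bin 2 (new)  [load 140/200]
  60 → bin 1  [load 180/200]
  140 → bin 3 (new)  [load 140/200]
  40 → bin 2  [load 180/200]
  140 → bin 4 (new)  [load 140/200]
  40 → bin 3  [load 180/200]
  30 → bin 4  [load 170/200]
  120 → bin 5 (new)  [load 120/200]
5 bins opened.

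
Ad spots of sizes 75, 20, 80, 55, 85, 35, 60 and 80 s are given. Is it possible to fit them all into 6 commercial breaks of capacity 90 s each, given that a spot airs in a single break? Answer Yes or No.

Yes

A valid assignment using 6 commercial breaks:
  break 1: 85 = 85
  break 2: 80 = 80
  break 3: 80 = 80
  break 4: 75 = 75
  break 5: 60 + 20 = 80
  break 6: 55 + 35 = 90
Every load is within 90 s, so 6 commercial breaks suffice.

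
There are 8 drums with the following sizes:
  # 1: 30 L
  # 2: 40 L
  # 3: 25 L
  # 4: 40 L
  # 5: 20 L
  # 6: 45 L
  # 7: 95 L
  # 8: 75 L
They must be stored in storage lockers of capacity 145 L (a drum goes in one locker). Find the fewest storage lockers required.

3

Total = 95 + 75 + 45 + 40 + 40 + 30 + 25 + 20 = 370 L.
Lower bound: ⌈370/145⌉ = 3 storage lockers.
A packing using 3 storage lockers:
  locker 1: 95 + 45 = 140
  locker 2: 75 + 40 + 30 = 145
  locker 3: 40 + 25 + 20 = 85
This matches the lower bound, so 3 is optimal.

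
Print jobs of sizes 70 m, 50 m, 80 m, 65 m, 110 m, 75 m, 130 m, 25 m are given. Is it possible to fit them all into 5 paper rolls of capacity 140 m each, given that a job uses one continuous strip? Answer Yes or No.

Yes

A valid assignment using 5 paper rolls:
  roll 1: 130 = 130
  roll 2: 110 + 25 = 135
  roll 3: 80 + 50 = 130
  roll 4: 75 + 65 = 140
  roll 5: 70 = 70
Every load is within 140 m, so 5 paper rolls suffice.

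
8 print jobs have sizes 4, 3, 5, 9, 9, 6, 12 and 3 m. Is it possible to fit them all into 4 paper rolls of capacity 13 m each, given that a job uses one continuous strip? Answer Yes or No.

Total = 51 m; ⌈51/13⌉ = 4.
The bound of 4 does not rule out 4, but exhaustive search shows no assignment into 4 paper rolls of capacity 13 m exists — the minimum is 5.

No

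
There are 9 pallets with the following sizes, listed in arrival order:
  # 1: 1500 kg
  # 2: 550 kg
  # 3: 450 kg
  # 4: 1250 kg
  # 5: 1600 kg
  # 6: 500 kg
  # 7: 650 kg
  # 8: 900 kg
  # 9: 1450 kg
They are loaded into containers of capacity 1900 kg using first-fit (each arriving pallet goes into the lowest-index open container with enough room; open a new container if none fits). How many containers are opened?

6

  1500 → container 1 (new)  [load 1500/1900]
  550 → container 2 (new)  [load 550/1900]
  450 → container 2  [load 1000/1900]
  1250 → container 3 (new)  [load 1250/1900]
  1600 → container 4 (new)  [load 1600/1900]
  500 → container 2  [load 1500/1900]
  650 → container 3  [load 1900/1900]
  900 → container 5 (new)  [load 900/1900]
  1450 → container 6 (new)  [load 1450/1900]
6 containers opened.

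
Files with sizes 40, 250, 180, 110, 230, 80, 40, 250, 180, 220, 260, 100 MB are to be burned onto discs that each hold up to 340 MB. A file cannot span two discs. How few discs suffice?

Total = 260 + 250 + 250 + 230 + 220 + 180 + 180 + 110 + 100 + 80 + 40 + 40 = 1940 MB.
Lower bound: ⌈1940/340⌉ = 6 discs.
Also, 7 files each exceed 170 MB, and no two of those can share a disc, so at least 7 discs are needed.
A packing using 7 discs:
  disc 1: 260 + 80 = 340
  disc 2: 250 + 40 + 40 = 330
  disc 3: 250 = 250
  disc 4: 230 + 110 = 340
  disc 5: 220 + 100 = 320
  disc 6: 180 = 180
  disc 7: 180 = 180
This matches the lower bound, so 7 is optimal.

7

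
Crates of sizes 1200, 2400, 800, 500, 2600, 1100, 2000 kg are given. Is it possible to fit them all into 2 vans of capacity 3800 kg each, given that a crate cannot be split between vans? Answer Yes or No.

No

Total = 10600 kg; ⌈10600/3800⌉ = 3.
At least 3 vans are required, but only 2 are allowed.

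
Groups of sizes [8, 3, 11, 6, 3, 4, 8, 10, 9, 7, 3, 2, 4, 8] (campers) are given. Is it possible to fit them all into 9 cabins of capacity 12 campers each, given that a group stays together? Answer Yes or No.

Yes

A valid assignment using 8 cabins:
  cabin 1: 11 = 11
  cabin 2: 10 + 2 = 12
  cabin 3: 9 + 3 = 12
  cabin 4: 8 + 4 = 12
  cabin 5: 8 + 4 = 12
  cabin 6: 8 + 3 = 11
  cabin 7: 7 + 3 = 10
  cabin 8: 6 = 6
That uses only 8 ≤ 9, so 9 cabins are enough.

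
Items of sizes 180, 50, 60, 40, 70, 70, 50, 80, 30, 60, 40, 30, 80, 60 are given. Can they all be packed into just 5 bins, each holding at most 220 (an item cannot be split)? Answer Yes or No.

A valid assignment using 5 bins:
  bin 1: 180 + 40 = 220
  bin 2: 80 + 80 + 60 = 220
  bin 3: 70 + 70 + 60 = 200
  bin 4: 60 + 50 + 50 + 40 = 200
  bin 5: 30 + 30 = 60
Every load is within 220, so 5 bins suffice.

Yes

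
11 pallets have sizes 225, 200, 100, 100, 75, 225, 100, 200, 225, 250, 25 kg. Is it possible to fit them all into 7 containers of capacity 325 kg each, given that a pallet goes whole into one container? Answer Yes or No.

Yes

A valid assignment using 6 containers:
  container 1: 250 + 75 = 325
  container 2: 225 + 100 = 325
  container 3: 225 + 100 = 325
  container 4: 225 + 100 = 325
  container 5: 200 + 25 = 225
  container 6: 200 = 200
That uses only 6 ≤ 7, so 7 containers are enough.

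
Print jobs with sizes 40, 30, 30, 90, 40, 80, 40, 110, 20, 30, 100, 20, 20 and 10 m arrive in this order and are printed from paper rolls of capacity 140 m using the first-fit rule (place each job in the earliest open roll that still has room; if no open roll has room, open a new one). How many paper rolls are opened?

5

  40 → roll 1 (new)  [load 40/140]
  30 → roll 1  [load 70/140]
  30 → roll 1  [load 100/140]
  90 → roll 2 (new)  [load 90/140]
  40 → roll 1  [load 140/140]
  80 → roll 3 (new)  [load 80/140]
  40 → roll 2  [load 130/140]
  110 → roll 4 (new)  [load 110/140]
  20 → roll 3  [load 100/140]
  30 → roll 3  [load 130/140]
  100 → roll 5 (new)  [load 100/140]
  20 → roll 4  [load 130/140]
  20 → roll 5  [load 120/140]
  10 → roll 2  [load 140/140]
5 paper rolls opened.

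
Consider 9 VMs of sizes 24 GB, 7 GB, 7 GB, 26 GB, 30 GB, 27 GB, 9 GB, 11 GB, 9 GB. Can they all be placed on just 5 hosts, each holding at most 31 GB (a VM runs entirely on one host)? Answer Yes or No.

No

Total = 150 GB; ⌈150/31⌉ = 5.
The bound of 5 does not rule out 5, but exhaustive search shows no assignment into 5 hosts of capacity 31 GB exists — the minimum is 6.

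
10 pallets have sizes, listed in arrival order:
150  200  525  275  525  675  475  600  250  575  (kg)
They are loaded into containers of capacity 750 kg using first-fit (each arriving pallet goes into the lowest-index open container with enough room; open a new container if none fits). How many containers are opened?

  150 → container 1 (new)  [load 150/750]
  200 → container 1  [load 350/750]
  525 → container 2 (new)  [load 525/750]
  275 → container 1  [load 625/750]
  525 → container 3 (new)  [load 525/750]
  675 → container 4 (new)  [load 675/750]
  475 → container 5 (new)  [load 475/750]
  600 → container 6 (new)  [load 600/750]
  250 → container 5  [load 725/750]
  575 → container 7 (new)  [load 575/750]
7 containers opened.

7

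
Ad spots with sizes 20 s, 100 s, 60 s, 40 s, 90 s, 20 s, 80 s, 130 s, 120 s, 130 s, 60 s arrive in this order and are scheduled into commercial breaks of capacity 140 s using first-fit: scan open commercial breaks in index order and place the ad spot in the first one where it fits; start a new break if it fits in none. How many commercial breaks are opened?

7

  20 → break 1 (new)  [load 20/140]
  100 → break 1  [load 120/140]
  60 → break 2 (new)  [load 60/140]
  40 → break 2  [load 100/140]
  90 → break 3 (new)  [load 90/140]
  20 → break 1  [load 140/140]
  80 → break 4 (new)  [load 80/140]
  130 → break 5 (new)  [load 130/140]
  120 → break 6 (new)  [load 120/140]
  130 → break 7 (new)  [load 130/140]
  60 → break 4  [load 140/140]
7 commercial breaks opened.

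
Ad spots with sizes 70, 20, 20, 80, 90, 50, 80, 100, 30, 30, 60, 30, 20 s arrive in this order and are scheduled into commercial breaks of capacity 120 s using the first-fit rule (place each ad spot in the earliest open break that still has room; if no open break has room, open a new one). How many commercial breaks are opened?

6

  70 → break 1 (new)  [load 70/120]
  20 → break 1  [load 90/120]
  20 → break 1  [load 110/120]
  80 → break 2 (new)  [load 80/120]
  90 → break 3 (new)  [load 90/120]
  50 → break 4 (new)  [load 50/120]
  80 → break 5 (new)  [load 80/120]
  100 → break 6 (new)  [load 100/120]
  30 → break 2  [load 110/120]
  30 → break 3  [load 120/120]
  60 → break 4  [load 110/120]
  30 → break 5  [load 110/120]
  20 → break 6  [load 120/120]
6 commercial breaks opened.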